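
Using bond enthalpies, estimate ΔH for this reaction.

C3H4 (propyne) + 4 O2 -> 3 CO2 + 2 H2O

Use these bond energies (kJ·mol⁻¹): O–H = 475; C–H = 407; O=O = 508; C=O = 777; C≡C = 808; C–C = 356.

ΔH ≈ −1738 kJ

Bonds broken (reactants):
  C≡C: 1 × 808 = 808
  C–C: 1 × 356 = 356
  C–H: 4 × 407 = 1628
  O=O: 4 × 508 = 2032
  Σ(broken) = 4824 kJ
Bonds formed (products):
  C=O: 6 × 777 = 4662
  O–H: 4 × 475 = 1900
  Σ(formed) = 6562 kJ
ΔH = Σ(broken) − Σ(formed) = 4824 − 6562 = −1738 kJ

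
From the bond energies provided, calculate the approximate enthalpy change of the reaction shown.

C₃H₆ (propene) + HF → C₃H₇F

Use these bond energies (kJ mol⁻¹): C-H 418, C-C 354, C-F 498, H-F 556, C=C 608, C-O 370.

Bonds broken (reactants):
  C-C: 1 × 354 = 354
  C-H: 6 × 418 = 2508
  C=C: 1 × 608 = 608
  H-F: 1 × 556 = 556
  Σ(broken) = 4026 kJ
Bonds formed (products):
  C-C: 2 × 354 = 708
  C-F: 1 × 498 = 498
  C-H: 7 × 418 = 2926
  Σ(formed) = 4132 kJ
ΔH = Σ(broken) − Σ(formed) = 4026 − 4132 = −106 kJ

ΔH ≈ −106 kJ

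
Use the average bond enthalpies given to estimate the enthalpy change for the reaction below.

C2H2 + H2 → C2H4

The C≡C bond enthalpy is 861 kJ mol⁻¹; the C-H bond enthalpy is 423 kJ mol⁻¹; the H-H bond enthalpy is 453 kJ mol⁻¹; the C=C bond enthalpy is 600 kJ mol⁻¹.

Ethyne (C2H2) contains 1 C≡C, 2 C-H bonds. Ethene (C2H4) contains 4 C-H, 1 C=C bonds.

Bonds broken (reactants):
  C≡C: 1 × 861 = 861
  C-H: 2 × 423 = 846
  H-H: 1 × 453 = 453
  Σ(broken) = 2160 kJ
Bonds formed (products):
  C-H: 4 × 423 = 1692
  C=C: 1 × 600 = 600
  Σ(formed) = 2292 kJ
ΔH = Σ(broken) − Σ(formed) = 2160 − 2292 = −132 kJ

ΔH ≈ −132 kJ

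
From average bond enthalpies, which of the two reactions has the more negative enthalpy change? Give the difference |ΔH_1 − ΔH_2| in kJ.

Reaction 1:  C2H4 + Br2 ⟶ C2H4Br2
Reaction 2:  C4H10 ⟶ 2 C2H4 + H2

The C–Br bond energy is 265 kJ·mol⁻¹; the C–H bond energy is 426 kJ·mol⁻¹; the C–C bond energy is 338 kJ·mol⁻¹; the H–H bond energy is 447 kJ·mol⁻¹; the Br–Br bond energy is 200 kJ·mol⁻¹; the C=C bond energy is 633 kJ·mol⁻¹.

Reaction 1, by 188 kJ

Reaction 1:
  Bonds broken (reactants):
    Br–Br: 1 × 200 = 200
    C–H: 4 × 426 = 1704
    C=C: 1 × 633 = 633
    Σ(broken) = 2537 kJ
  Bonds formed (products):
    C–Br: 2 × 265 = 530
    C–C: 1 × 338 = 338
    C–H: 4 × 426 = 1704
    Σ(formed) = 2572 kJ
  ΔH_1 = 2537 − 2572 = −35 kJ
Reaction 2:
  Bonds broken (reactants):
    C–C: 3 × 338 = 1014
    C–H: 10 × 426 = 4260
    Σ(broken) = 5274 kJ
  Bonds formed (products):
    C–H: 8 × 426 = 3408
    C=C: 2 × 633 = 1266
    H–H: 1 × 447 = 447
    Σ(formed) = 5121 kJ
  ΔH_2 = 5274 − 5121 = +153 kJ
ΔH_1 − ΔH_2 = −188 kJ, so reaction 1 has the more negative ΔH; |ΔH_1 − ΔH_2| = 188 kJ.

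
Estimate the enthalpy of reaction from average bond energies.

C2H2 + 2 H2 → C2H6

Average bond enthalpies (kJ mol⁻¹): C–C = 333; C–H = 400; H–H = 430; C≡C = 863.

ΔH ≈ −210 kJ

Bonds broken (reactants):
  C≡C: 1 × 863 = 863
  C–H: 2 × 400 = 800
  H–H: 2 × 430 = 860
  Σ(broken) = 2523 kJ
Bonds formed (products):
  C–C: 1 × 333 = 333
  C–H: 6 × 400 = 2400
  Σ(formed) = 2733 kJ
ΔH = Σ(broken) − Σ(formed) = 2523 − 2733 = −210 kJ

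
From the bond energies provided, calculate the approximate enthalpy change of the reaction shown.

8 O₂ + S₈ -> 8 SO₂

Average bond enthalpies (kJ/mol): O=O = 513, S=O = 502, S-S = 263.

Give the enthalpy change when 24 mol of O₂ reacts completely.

ΔH = −5472 kJ

Bonds broken (reactants):
  O=O: 8 × 513 = 4104
  S-S: 8 × 263 = 2104
  Σ(broken) = 6208 kJ
Bonds formed (products):
  S=O: 16 × 502 = 8032
  Σ(formed) = 8032 kJ
ΔH = Σ(broken) − Σ(formed) = 6208 − 8032 = −1824 kJ
For 3× the reaction as written: 3 × (−1824) = −5472 kJ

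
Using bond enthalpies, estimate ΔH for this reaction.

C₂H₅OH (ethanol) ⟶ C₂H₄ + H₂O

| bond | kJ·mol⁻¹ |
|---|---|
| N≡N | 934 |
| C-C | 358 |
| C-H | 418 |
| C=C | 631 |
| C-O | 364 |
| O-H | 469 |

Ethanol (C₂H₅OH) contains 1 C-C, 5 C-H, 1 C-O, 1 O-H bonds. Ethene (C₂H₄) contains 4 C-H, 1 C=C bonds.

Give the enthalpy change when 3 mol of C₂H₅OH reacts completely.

Bonds broken (reactants):
  C-C: 1 × 358 = 358
  C-H: 5 × 418 = 2090
  C-O: 1 × 364 = 364
  O-H: 1 × 469 = 469
  Σ(broken) = 3281 kJ
Bonds formed (products):
  C-H: 4 × 418 = 1672
  C=C: 1 × 631 = 631
  O-H: 2 × 469 = 938
  Σ(formed) = 3241 kJ
ΔH = Σ(broken) − Σ(formed) = 3281 − 3241 = +40 kJ
For 3× the reaction as written: 3 × (+40) = +120 kJ

ΔH = +120 kJ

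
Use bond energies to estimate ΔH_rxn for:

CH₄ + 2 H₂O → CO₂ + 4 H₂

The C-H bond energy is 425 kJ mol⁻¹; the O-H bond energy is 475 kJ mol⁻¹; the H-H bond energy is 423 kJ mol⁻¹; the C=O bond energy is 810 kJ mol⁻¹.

Bonds broken (reactants):
  C-H: 4 × 425 = 1700
  O-H: 4 × 475 = 1900
  Σ(broken) = 3600 kJ
Bonds formed (products):
  C=O: 2 × 810 = 1620
  H-H: 4 × 423 = 1692
  Σ(formed) = 3312 kJ
ΔH = Σ(broken) − Σ(formed) = 3600 − 3312 = +288 kJ

ΔH ≈ +288 kJ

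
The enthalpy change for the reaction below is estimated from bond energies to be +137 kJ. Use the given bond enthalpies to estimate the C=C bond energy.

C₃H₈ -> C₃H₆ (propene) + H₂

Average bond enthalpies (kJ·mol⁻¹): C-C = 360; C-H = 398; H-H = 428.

Let D be the C=C bond energy.
Σ(broken) = 2×360 + 8×398 = 3904
Σ(formed) = 1×360 + 6×398 + 1×D + 1×428 = 3176 + D
ΔH = Σ(broken) − Σ(formed) = (3904) − (3176 + D) = +728 − D
Setting this equal to +137 kJ gives D = 591 kJ/mol.

D(C=C) ≈ 591 kJ/mol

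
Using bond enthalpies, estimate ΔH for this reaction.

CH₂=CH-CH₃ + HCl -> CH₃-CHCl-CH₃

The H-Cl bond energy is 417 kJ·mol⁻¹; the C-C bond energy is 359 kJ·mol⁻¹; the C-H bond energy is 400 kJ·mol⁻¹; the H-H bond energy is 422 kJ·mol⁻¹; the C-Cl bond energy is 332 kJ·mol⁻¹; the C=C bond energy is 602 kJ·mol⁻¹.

Bonds broken (reactants):
  C-C: 1 × 359 = 359
  C-H: 6 × 400 = 2400
  C=C: 1 × 602 = 602
  H-Cl: 1 × 417 = 417
  Σ(broken) = 3778 kJ
Bonds formed (products):
  C-C: 2 × 359 = 718
  C-Cl: 1 × 332 = 332
  C-H: 7 × 400 = 2800
  Σ(formed) = 3850 kJ
ΔH = Σ(broken) − Σ(formed) = 3778 − 3850 = −72 kJ

ΔH ≈ −72 kJ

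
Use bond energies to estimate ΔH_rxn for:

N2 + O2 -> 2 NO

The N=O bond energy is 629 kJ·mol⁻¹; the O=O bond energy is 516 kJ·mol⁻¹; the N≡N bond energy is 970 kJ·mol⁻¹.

ΔH ≈ +228 kJ

Bonds broken (reactants):
  N≡N: 1 × 970 = 970
  O=O: 1 × 516 = 516
  Σ(broken) = 1486 kJ
Bonds formed (products):
  N=O: 2 × 629 = 1258
  Σ(formed) = 1258 kJ
ΔH = Σ(broken) − Σ(formed) = 1486 − 1258 = +228 kJ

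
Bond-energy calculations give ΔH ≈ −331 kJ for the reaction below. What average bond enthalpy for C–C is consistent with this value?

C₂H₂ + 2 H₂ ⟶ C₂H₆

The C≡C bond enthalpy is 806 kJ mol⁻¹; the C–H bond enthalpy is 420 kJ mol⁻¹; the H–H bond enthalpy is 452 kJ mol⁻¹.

Let D be the C–C bond energy.
Σ(broken) = 1×806 + 2×420 + 2×452 = 2550
Σ(formed) = 1×D + 6×420 = 2520 + D
ΔH = Σ(broken) − Σ(formed) = (2550) − (2520 + D) = +30 − D
Setting this equal to −331 kJ gives D = 361 kJ/mol.

D(C–C) ≈ 361 kJ/mol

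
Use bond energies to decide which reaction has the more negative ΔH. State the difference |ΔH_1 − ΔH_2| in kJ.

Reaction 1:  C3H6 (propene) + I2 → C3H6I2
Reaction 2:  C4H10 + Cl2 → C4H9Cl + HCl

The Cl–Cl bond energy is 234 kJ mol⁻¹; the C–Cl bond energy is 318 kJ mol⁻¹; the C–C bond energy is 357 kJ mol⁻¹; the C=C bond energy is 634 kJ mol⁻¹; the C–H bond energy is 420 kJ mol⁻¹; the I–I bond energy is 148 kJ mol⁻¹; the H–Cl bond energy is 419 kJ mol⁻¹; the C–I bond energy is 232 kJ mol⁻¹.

Reaction 1:
  Bonds broken (reactants):
    C–C: 1 × 357 = 357
    C–H: 6 × 420 = 2520
    C=C: 1 × 634 = 634
    I–I: 1 × 148 = 148
    Σ(broken) = 3659 kJ
  Bonds formed (products):
    C–C: 2 × 357 = 714
    C–H: 6 × 420 = 2520
    C–I: 2 × 232 = 464
    Σ(formed) = 3698 kJ
  ΔH_1 = 3659 − 3698 = −39 kJ
Reaction 2:
  Bonds broken (reactants):
    C–C: 3 × 357 = 1071
    C–H: 10 × 420 = 4200
    Cl–Cl: 1 × 234 = 234
    Σ(broken) = 5505 kJ
  Bonds formed (products):
    C–C: 3 × 357 = 1071
    C–Cl: 1 × 318 = 318
    C–H: 9 × 420 = 3780
    H–Cl: 1 × 419 = 419
    Σ(formed) = 5588 kJ
  ΔH_2 = 5505 − 5588 = −83 kJ
ΔH_1 − ΔH_2 = +44 kJ, so reaction 2 has the more negative ΔH; |ΔH_1 − ΔH_2| = 44 kJ.

Reaction 2, by 44 kJ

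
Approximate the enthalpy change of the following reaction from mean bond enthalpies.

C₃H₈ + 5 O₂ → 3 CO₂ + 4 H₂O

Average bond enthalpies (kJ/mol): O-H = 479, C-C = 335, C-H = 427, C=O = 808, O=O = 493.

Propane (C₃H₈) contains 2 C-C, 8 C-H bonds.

Bonds broken (reactants):
  C-C: 2 × 335 = 670
  C-H: 8 × 427 = 3416
  O=O: 5 × 493 = 2465
  Σ(broken) = 6551 kJ
Bonds formed (products):
  C=O: 6 × 808 = 4848
  O-H: 8 × 479 = 3832
  Σ(formed) = 8680 kJ
ΔH = Σ(broken) − Σ(formed) = 6551 − 8680 = −2129 kJ

ΔH ≈ −2129 kJ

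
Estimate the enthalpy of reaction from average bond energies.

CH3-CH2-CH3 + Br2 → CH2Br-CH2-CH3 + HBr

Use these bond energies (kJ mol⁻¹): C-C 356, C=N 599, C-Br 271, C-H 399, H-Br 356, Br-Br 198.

Bonds broken (reactants):
  Br-Br: 1 × 198 = 198
  C-C: 2 × 356 = 712
  C-H: 8 × 399 = 3192
  Σ(broken) = 4102 kJ
Bonds formed (products):
  C-Br: 1 × 271 = 271
  C-C: 2 × 356 = 712
  C-H: 7 × 399 = 2793
  H-Br: 1 × 356 = 356
  Σ(formed) = 4132 kJ
ΔH = Σ(broken) − Σ(formed) = 4102 − 4132 = −30 kJ

ΔH ≈ −30 kJ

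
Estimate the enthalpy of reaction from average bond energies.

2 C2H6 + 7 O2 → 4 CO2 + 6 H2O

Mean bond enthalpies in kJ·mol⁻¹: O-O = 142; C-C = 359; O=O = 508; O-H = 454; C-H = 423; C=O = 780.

Bonds broken (reactants):
  C-C: 2 × 359 = 718
  C-H: 12 × 423 = 5076
  O=O: 7 × 508 = 3556
  Σ(broken) = 9350 kJ
Bonds formed (products):
  C=O: 8 × 780 = 6240
  O-H: 12 × 454 = 5448
  Σ(formed) = 11688 kJ
ΔH = Σ(broken) − Σ(formed) = 9350 − 11688 = −2338 kJ

ΔH ≈ −2338 kJ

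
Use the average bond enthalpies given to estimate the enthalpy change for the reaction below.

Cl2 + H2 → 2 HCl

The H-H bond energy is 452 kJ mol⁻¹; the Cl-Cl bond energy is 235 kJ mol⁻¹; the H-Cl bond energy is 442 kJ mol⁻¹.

ΔH ≈ −197 kJ

Bonds broken (reactants):
  Cl-Cl: 1 × 235 = 235
  H-H: 1 × 452 = 452
  Σ(broken) = 687 kJ
Bonds formed (products):
  H-Cl: 2 × 442 = 884
  Σ(formed) = 884 kJ
ΔH = Σ(broken) − Σ(formed) = 687 − 884 = −197 kJ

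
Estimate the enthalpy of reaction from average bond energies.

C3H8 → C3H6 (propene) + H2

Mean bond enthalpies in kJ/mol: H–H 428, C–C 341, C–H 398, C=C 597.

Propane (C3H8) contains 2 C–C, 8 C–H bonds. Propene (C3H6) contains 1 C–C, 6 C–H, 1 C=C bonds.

Bonds broken (reactants):
  C–C: 2 × 341 = 682
  C–H: 8 × 398 = 3184
  Σ(broken) = 3866 kJ
Bonds formed (products):
  C–C: 1 × 341 = 341
  C–H: 6 × 398 = 2388
  C=C: 1 × 597 = 597
  H–H: 1 × 428 = 428
  Σ(formed) = 3754 kJ
ΔH = Σ(broken) − Σ(formed) = 3866 − 3754 = +112 kJ

ΔH ≈ +112 kJ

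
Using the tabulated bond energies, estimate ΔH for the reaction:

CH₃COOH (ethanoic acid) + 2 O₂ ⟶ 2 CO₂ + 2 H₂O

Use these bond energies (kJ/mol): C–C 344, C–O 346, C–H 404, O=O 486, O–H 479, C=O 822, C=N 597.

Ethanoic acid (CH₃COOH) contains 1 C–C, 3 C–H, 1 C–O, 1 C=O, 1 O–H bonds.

Bonds broken (reactants):
  C–C: 1 × 344 = 344
  C–H: 3 × 404 = 1212
  C–O: 1 × 346 = 346
  C=O: 1 × 822 = 822
  O–H: 1 × 479 = 479
  O=O: 2 × 486 = 972
  Σ(broken) = 4175 kJ
Bonds formed (products):
  C=O: 4 × 822 = 3288
  O–H: 4 × 479 = 1916
  Σ(formed) = 5204 kJ
ΔH = Σ(broken) − Σ(formed) = 4175 − 5204 = −1029 kJ

ΔH ≈ −1029 kJ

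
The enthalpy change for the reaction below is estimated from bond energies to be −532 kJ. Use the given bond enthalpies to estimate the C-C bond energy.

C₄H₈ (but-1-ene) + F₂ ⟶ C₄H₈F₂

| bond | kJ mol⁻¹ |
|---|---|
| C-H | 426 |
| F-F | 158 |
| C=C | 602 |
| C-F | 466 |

D(C-C) ≈ 360 kJ/mol

Let D be the C-C bond energy.
Σ(broken) = 2×D + 8×426 + 1×602 + 1×158 = 4168 + 2D
Σ(formed) = 3×D + 2×466 + 8×426 = 4340 + 3D
ΔH = Σ(broken) − Σ(formed) = (4168 + 2D) − (4340 + 3D) = −172 − D
Setting this equal to −532 kJ gives D = 360 kJ/mol.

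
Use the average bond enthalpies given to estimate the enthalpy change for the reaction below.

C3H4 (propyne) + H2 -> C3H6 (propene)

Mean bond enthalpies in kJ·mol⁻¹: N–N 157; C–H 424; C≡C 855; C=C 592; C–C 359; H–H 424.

Bonds broken (reactants):
  C≡C: 1 × 855 = 855
  C–C: 1 × 359 = 359
  C–H: 4 × 424 = 1696
  H–H: 1 × 424 = 424
  Σ(broken) = 3334 kJ
Bonds formed (products):
  C–C: 1 × 359 = 359
  C–H: 6 × 424 = 2544
  C=C: 1 × 592 = 592
  Σ(formed) = 3495 kJ
ΔH = Σ(broken) − Σ(formed) = 3334 − 3495 = −161 kJ

ΔH ≈ −161 kJ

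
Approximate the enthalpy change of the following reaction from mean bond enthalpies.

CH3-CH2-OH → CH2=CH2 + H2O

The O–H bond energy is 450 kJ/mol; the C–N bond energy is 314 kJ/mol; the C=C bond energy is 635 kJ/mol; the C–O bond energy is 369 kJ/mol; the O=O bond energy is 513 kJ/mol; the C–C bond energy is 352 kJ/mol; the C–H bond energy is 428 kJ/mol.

Bonds broken (reactants):
  C–C: 1 × 352 = 352
  C–H: 5 × 428 = 2140
  C–O: 1 × 369 = 369
  O–H: 1 × 450 = 450
  Σ(broken) = 3311 kJ
Bonds formed (products):
  C–H: 4 × 428 = 1712
  C=C: 1 × 635 = 635
  O–H: 2 × 450 = 900
  Σ(formed) = 3247 kJ
ΔH = Σ(broken) − Σ(formed) = 3311 − 3247 = +64 kJ

ΔH ≈ +64 kJ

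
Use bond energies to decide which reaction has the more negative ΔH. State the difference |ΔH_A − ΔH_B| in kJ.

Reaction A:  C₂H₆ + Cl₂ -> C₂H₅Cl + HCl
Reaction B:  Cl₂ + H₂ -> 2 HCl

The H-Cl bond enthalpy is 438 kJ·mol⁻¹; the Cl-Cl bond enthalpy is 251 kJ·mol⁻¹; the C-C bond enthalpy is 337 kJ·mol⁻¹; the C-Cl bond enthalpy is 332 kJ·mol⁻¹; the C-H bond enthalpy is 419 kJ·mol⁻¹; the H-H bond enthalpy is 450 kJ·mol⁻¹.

Reaction B, by 75 kJ

Reaction A:
  Bonds broken (reactants):
    C-C: 1 × 337 = 337
    C-H: 6 × 419 = 2514
    Cl-Cl: 1 × 251 = 251
    Σ(broken) = 3102 kJ
  Bonds formed (products):
    C-C: 1 × 337 = 337
    C-Cl: 1 × 332 = 332
    C-H: 5 × 419 = 2095
    H-Cl: 1 × 438 = 438
    Σ(formed) = 3202 kJ
  ΔH_A = 3102 − 3202 = −100 kJ
Reaction B:
  Bonds broken (reactants):
    Cl-Cl: 1 × 251 = 251
    H-H: 1 × 450 = 450
    Σ(broken) = 701 kJ
  Bonds formed (products):
    H-Cl: 2 × 438 = 876
    Σ(formed) = 876 kJ
  ΔH_B = 701 − 876 = −175 kJ
ΔH_A − ΔH_B = +75 kJ, so reaction B has the more negative ΔH; |ΔH_A − ΔH_B| = 75 kJ.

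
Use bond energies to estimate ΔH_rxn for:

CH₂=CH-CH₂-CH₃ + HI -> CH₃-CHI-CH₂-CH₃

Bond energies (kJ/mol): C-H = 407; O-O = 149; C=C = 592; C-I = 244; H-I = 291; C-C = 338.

ΔH ≈ −106 kJ

Bonds broken (reactants):
  C-C: 2 × 338 = 676
  C-H: 8 × 407 = 3256
  C=C: 1 × 592 = 592
  H-I: 1 × 291 = 291
  Σ(broken) = 4815 kJ
Bonds formed (products):
  C-C: 3 × 338 = 1014
  C-H: 9 × 407 = 3663
  C-I: 1 × 244 = 244
  Σ(formed) = 4921 kJ
ΔH = Σ(broken) − Σ(formed) = 4815 − 4921 = −106 kJ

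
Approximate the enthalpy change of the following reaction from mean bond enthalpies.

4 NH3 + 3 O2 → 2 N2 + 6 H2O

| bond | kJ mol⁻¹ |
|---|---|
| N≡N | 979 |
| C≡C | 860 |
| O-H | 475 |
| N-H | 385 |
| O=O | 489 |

ΔH ≈ −1571 kJ

Bonds broken (reactants):
  N-H: 12 × 385 = 4620
  O=O: 3 × 489 = 1467
  Σ(broken) = 6087 kJ
Bonds formed (products):
  N≡N: 2 × 979 = 1958
  O-H: 12 × 475 = 5700
  Σ(formed) = 7658 kJ
ΔH = Σ(broken) − Σ(formed) = 6087 − 7658 = −1571 kJ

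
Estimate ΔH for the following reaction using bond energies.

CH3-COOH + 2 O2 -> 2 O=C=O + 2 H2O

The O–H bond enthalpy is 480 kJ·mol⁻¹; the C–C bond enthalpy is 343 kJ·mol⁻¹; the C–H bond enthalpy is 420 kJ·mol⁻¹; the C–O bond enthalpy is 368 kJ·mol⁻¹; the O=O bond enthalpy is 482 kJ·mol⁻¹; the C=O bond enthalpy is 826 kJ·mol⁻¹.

ΔH ≈ −983 kJ

Bonds broken (reactants):
  C–C: 1 × 343 = 343
  C–H: 3 × 420 = 1260
  C–O: 1 × 368 = 368
  C=O: 1 × 826 = 826
  O–H: 1 × 480 = 480
  O=O: 2 × 482 = 964
  Σ(broken) = 4241 kJ
Bonds formed (products):
  C=O: 4 × 826 = 3304
  O–H: 4 × 480 = 1920
  Σ(formed) = 5224 kJ
ΔH = Σ(broken) − Σ(formed) = 4241 − 5224 = −983 kJ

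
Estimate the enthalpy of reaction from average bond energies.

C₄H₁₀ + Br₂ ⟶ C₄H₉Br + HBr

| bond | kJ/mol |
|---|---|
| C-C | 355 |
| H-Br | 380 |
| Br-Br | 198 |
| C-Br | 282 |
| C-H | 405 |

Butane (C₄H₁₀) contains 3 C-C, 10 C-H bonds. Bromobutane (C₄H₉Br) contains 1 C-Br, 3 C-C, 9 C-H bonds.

ΔH ≈ −59 kJ

Bonds broken (reactants):
  Br-Br: 1 × 198 = 198
  C-C: 3 × 355 = 1065
  C-H: 10 × 405 = 4050
  Σ(broken) = 5313 kJ
Bonds formed (products):
  C-Br: 1 × 282 = 282
  C-C: 3 × 355 = 1065
  C-H: 9 × 405 = 3645
  H-Br: 1 × 380 = 380
  Σ(formed) = 5372 kJ
ΔH = Σ(broken) − Σ(formed) = 5313 − 5372 = −59 kJ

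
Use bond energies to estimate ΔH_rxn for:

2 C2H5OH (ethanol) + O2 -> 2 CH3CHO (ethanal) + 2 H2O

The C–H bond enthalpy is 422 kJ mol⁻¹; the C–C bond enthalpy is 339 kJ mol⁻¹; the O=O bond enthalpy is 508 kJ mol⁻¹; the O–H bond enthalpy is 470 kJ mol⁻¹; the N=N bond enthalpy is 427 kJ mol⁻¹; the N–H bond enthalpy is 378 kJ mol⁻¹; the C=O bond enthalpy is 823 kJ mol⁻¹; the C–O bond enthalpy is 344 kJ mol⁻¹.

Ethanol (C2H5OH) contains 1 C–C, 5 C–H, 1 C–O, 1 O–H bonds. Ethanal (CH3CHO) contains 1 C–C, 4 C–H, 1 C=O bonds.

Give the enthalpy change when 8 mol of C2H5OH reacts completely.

Bonds broken (reactants):
  C–C: 2 × 339 = 678
  C–H: 10 × 422 = 4220
  C–O: 2 × 344 = 688
  O–H: 2 × 470 = 940
  O=O: 1 × 508 = 508
  Σ(broken) = 7034 kJ
Bonds formed (products):
  C–C: 2 × 339 = 678
  C–H: 8 × 422 = 3376
  C=O: 2 × 823 = 1646
  O–H: 4 × 470 = 1880
  Σ(formed) = 7580 kJ
ΔH = Σ(broken) − Σ(formed) = 7034 − 7580 = −546 kJ
For 4× the reaction as written: 4 × (−546) = −2184 kJ

ΔH = −2184 kJ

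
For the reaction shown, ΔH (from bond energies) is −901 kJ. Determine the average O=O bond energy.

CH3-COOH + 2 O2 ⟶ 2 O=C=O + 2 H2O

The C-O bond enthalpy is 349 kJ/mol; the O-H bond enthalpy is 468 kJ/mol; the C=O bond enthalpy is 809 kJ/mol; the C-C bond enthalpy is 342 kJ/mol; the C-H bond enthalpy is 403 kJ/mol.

D(O=O) ≈ 515 kJ/mol

Let D be the O=O bond energy.
Σ(broken) = 1×342 + 3×403 + 1×349 + 1×809 + 1×468 + 2×D = 3177 + 2D
Σ(formed) = 4×809 + 4×468 = 5108
ΔH = Σ(broken) − Σ(formed) = (3177 + 2D) − (5108) = −1931 + 2D
Setting this equal to −901 kJ gives 2D = 1030, so D = 515 kJ/mol.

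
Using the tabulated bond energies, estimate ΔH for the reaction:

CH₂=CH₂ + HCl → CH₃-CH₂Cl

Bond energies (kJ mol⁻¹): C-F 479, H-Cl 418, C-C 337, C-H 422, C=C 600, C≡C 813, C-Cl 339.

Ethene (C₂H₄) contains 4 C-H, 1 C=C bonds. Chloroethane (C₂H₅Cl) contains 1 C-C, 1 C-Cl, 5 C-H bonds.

ΔH ≈ −80 kJ

Bonds broken (reactants):
  C-H: 4 × 422 = 1688
  C=C: 1 × 600 = 600
  H-Cl: 1 × 418 = 418
  Σ(broken) = 2706 kJ
Bonds formed (products):
  C-C: 1 × 337 = 337
  C-Cl: 1 × 339 = 339
  C-H: 5 × 422 = 2110
  Σ(formed) = 2786 kJ
ΔH = Σ(broken) − Σ(formed) = 2706 − 2786 = −80 kJ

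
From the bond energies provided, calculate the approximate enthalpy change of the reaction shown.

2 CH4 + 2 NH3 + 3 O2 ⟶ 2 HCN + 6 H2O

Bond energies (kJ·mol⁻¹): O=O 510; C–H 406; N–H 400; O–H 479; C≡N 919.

ΔH ≈ −1220 kJ

Bonds broken (reactants):
  C–H: 8 × 406 = 3248
  N–H: 6 × 400 = 2400
  O=O: 3 × 510 = 1530
  Σ(broken) = 7178 kJ
Bonds formed (products):
  C≡N: 2 × 919 = 1838
  C–H: 2 × 406 = 812
  O–H: 12 × 479 = 5748
  Σ(formed) = 8398 kJ
ΔH = Σ(broken) − Σ(formed) = 7178 − 8398 = −1220 kJ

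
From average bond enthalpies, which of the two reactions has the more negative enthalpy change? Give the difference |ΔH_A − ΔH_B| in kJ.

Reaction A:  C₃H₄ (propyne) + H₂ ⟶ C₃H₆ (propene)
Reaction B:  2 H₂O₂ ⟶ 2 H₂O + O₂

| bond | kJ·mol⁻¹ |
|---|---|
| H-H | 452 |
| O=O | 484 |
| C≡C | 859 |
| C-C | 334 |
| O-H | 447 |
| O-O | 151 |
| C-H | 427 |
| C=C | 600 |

Reaction B, by 39 kJ

Reaction A:
  Bonds broken (reactants):
    C≡C: 1 × 859 = 859
    C-C: 1 × 334 = 334
    C-H: 4 × 427 = 1708
    H-H: 1 × 452 = 452
    Σ(broken) = 3353 kJ
  Bonds formed (products):
    C-C: 1 × 334 = 334
    C-H: 6 × 427 = 2562
    C=C: 1 × 600 = 600
    Σ(formed) = 3496 kJ
  ΔH_A = 3353 − 3496 = −143 kJ
Reaction B:
  Bonds broken (reactants):
    O-H: 4 × 447 = 1788
    O-O: 2 × 151 = 302
    Σ(broken) = 2090 kJ
  Bonds formed (products):
    O-H: 4 × 447 = 1788
    O=O: 1 × 484 = 484
    Σ(formed) = 2272 kJ
  ΔH_B = 2090 − 2272 = −182 kJ
ΔH_A − ΔH_B = +39 kJ, so reaction B has the more negative ΔH; |ΔH_A − ΔH_B| = 39 kJ.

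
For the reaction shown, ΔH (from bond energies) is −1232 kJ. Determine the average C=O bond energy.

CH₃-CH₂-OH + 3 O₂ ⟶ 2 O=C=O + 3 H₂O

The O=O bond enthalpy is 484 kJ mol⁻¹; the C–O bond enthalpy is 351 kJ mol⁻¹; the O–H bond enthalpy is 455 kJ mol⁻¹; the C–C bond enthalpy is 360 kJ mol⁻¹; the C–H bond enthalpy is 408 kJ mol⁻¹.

Let D be the C=O bond energy.
Σ(broken) = 1×360 + 5×408 + 1×351 + 1×455 + 3×484 = 4658
Σ(formed) = 4×D + 6×455 = 2730 + 4D
ΔH = Σ(broken) − Σ(formed) = (4658) − (2730 + 4D) = +1928 − 4D
Setting this equal to −1232 kJ gives 4D = 3160, so D = 790 kJ/mol.

D(C=O) ≈ 790 kJ/mol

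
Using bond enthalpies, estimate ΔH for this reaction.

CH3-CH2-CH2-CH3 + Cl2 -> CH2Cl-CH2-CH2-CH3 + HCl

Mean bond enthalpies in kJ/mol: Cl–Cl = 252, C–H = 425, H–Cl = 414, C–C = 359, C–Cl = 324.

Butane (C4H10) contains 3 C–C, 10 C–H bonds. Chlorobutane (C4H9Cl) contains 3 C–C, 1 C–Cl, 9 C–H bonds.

ΔH ≈ −61 kJ

Bonds broken (reactants):
  C–C: 3 × 359 = 1077
  C–H: 10 × 425 = 4250
  Cl–Cl: 1 × 252 = 252
  Σ(broken) = 5579 kJ
Bonds formed (products):
  C–C: 3 × 359 = 1077
  C–Cl: 1 × 324 = 324
  C–H: 9 × 425 = 3825
  H–Cl: 1 × 414 = 414
  Σ(formed) = 5640 kJ
ΔH = Σ(broken) − Σ(formed) = 5579 − 5640 = −61 kJ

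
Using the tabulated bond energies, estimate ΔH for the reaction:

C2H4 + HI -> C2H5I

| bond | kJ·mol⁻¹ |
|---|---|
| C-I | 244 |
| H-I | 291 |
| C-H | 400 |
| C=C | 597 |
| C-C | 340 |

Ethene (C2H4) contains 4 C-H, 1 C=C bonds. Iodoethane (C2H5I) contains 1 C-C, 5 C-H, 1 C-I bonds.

Bonds broken (reactants):
  C-H: 4 × 400 = 1600
  C=C: 1 × 597 = 597
  H-I: 1 × 291 = 291
  Σ(broken) = 2488 kJ
Bonds formed (products):
  C-C: 1 × 340 = 340
  C-H: 5 × 400 = 2000
  C-I: 1 × 244 = 244
  Σ(formed) = 2584 kJ
ΔH = Σ(broken) − Σ(formed) = 2488 − 2584 = −96 kJ

ΔH ≈ −96 kJ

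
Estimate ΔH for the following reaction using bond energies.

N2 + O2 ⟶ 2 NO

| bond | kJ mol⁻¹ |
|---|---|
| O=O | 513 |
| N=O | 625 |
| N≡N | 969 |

Bonds broken (reactants):
  N≡N: 1 × 969 = 969
  O=O: 1 × 513 = 513
  Σ(broken) = 1482 kJ
Bonds formed (products):
  N=O: 2 × 625 = 1250
  Σ(formed) = 1250 kJ
ΔH = Σ(broken) − Σ(formed) = 1482 − 1250 = +232 kJ

ΔH ≈ +232 kJ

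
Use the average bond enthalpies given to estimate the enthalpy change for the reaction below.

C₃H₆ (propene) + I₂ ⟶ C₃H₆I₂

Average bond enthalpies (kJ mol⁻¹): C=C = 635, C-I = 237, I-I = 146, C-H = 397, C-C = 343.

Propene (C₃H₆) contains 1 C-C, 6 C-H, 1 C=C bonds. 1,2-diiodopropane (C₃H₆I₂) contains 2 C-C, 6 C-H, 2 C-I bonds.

Bonds broken (reactants):
  C-C: 1 × 343 = 343
  C-H: 6 × 397 = 2382
  C=C: 1 × 635 = 635
  I-I: 1 × 146 = 146
  Σ(broken) = 3506 kJ
Bonds formed (products):
  C-C: 2 × 343 = 686
  C-H: 6 × 397 = 2382
  C-I: 2 × 237 = 474
  Σ(formed) = 3542 kJ
ΔH = Σ(broken) − Σ(formed) = 3506 − 3542 = −36 kJ

ΔH ≈ −36 kJ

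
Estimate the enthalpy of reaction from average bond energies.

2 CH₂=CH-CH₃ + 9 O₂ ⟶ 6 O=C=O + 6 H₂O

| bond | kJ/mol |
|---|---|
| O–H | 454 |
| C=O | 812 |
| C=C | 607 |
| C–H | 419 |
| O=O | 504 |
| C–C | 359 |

ΔH ≈ −3696 kJ

Bonds broken (reactants):
  C–C: 2 × 359 = 718
  C–H: 12 × 419 = 5028
  C=C: 2 × 607 = 1214
  O=O: 9 × 504 = 4536
  Σ(broken) = 11496 kJ
Bonds formed (products):
  C=O: 12 × 812 = 9744
  O–H: 12 × 454 = 5448
  Σ(formed) = 15192 kJ
ΔH = Σ(broken) − Σ(formed) = 11496 − 15192 = −3696 kJ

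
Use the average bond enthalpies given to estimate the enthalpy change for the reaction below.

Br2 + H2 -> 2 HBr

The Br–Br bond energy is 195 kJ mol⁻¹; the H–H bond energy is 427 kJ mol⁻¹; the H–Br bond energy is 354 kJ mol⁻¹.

ΔH ≈ −86 kJ

Bonds broken (reactants):
  Br–Br: 1 × 195 = 195
  H–H: 1 × 427 = 427
  Σ(broken) = 622 kJ
Bonds formed (products):
  H–Br: 2 × 354 = 708
  Σ(formed) = 708 kJ
ΔH = Σ(broken) − Σ(formed) = 622 − 708 = −86 kJ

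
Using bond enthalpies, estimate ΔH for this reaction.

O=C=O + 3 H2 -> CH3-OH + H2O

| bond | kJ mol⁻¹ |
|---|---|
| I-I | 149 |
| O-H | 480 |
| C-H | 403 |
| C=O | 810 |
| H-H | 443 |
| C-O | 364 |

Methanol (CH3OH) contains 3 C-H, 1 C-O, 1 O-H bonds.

ΔH ≈ −64 kJ

Bonds broken (reactants):
  C=O: 2 × 810 = 1620
  H-H: 3 × 443 = 1329
  Σ(broken) = 2949 kJ
Bonds formed (products):
  C-H: 3 × 403 = 1209
  C-O: 1 × 364 = 364
  O-H: 3 × 480 = 1440
  Σ(formed) = 3013 kJ
ΔH = Σ(broken) − Σ(formed) = 2949 − 3013 = −64 kJ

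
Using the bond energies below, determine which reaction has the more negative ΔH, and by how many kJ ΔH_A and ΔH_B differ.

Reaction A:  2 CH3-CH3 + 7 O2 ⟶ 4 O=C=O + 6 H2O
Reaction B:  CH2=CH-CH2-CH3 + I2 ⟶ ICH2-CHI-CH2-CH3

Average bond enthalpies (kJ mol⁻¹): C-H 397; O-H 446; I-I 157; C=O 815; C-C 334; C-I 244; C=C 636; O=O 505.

Reaction A, by 2876 kJ

Reaction A:
  Bonds broken (reactants):
    C-C: 2 × 334 = 668
    C-H: 12 × 397 = 4764
    O=O: 7 × 505 = 3535
    Σ(broken) = 8967 kJ
  Bonds formed (products):
    C=O: 8 × 815 = 6520
    O-H: 12 × 446 = 5352
    Σ(formed) = 11872 kJ
  ΔH_A = 8967 − 11872 = −2905 kJ
Reaction B:
  Bonds broken (reactants):
    C-C: 2 × 334 = 668
    C-H: 8 × 397 = 3176
    C=C: 1 × 636 = 636
    I-I: 1 × 157 = 157
    Σ(broken) = 4637 kJ
  Bonds formed (products):
    C-C: 3 × 334 = 1002
    C-H: 8 × 397 = 3176
    C-I: 2 × 244 = 488
    Σ(formed) = 4666 kJ
  ΔH_B = 4637 − 4666 = −29 kJ
ΔH_A − ΔH_B = −2876 kJ, so reaction A has the more negative ΔH; |ΔH_A − ΔH_B| = 2876 kJ.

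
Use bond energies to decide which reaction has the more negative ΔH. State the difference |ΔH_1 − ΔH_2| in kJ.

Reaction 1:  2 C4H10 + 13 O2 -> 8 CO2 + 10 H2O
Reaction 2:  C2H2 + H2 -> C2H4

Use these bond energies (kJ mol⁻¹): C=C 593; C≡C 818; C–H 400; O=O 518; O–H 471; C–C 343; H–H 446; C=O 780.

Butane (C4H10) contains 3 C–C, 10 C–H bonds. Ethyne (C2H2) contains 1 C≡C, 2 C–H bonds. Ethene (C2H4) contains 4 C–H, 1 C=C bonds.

Reaction 1, by 4979 kJ

Reaction 1:
  Bonds broken (reactants):
    C–C: 6 × 343 = 2058
    C–H: 20 × 400 = 8000
    O=O: 13 × 518 = 6734
    Σ(broken) = 16792 kJ
  Bonds formed (products):
    C=O: 16 × 780 = 12480
    O–H: 20 × 471 = 9420
    Σ(formed) = 21900 kJ
  ΔH_1 = 16792 − 21900 = −5108 kJ
Reaction 2:
  Bonds broken (reactants):
    C≡C: 1 × 818 = 818
    C–H: 2 × 400 = 800
    H–H: 1 × 446 = 446
    Σ(broken) = 2064 kJ
  Bonds formed (products):
    C–H: 4 × 400 = 1600
    C=C: 1 × 593 = 593
    Σ(formed) = 2193 kJ
  ΔH_2 = 2064 − 2193 = −129 kJ
ΔH_1 − ΔH_2 = −4979 kJ, so reaction 1 has the more negative ΔH; |ΔH_1 − ΔH_2| = 4979 kJ.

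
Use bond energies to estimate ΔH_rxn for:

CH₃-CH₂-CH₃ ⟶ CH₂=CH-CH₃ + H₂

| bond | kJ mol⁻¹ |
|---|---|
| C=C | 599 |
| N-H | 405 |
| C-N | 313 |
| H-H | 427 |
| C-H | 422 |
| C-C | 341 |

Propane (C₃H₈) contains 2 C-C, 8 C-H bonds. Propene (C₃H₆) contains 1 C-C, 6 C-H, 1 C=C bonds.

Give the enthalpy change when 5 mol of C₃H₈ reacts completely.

ΔH = +795 kJ

Bonds broken (reactants):
  C-C: 2 × 341 = 682
  C-H: 8 × 422 = 3376
  Σ(broken) = 4058 kJ
Bonds formed (products):
  C-C: 1 × 341 = 341
  C-H: 6 × 422 = 2532
  C=C: 1 × 599 = 599
  H-H: 1 × 427 = 427
  Σ(formed) = 3899 kJ
ΔH = Σ(broken) − Σ(formed) = 4058 − 3899 = +159 kJ
For 5× the reaction as written: 5 × (+159) = +795 kJ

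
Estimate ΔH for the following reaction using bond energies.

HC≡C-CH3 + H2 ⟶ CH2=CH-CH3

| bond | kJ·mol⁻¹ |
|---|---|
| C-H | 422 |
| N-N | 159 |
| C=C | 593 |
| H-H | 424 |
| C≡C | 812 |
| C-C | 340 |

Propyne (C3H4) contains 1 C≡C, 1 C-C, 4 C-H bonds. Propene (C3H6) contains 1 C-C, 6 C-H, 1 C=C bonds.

Bonds broken (reactants):
  C≡C: 1 × 812 = 812
  C-C: 1 × 340 = 340
  C-H: 4 × 422 = 1688
  H-H: 1 × 424 = 424
  Σ(broken) = 3264 kJ
Bonds formed (products):
  C-C: 1 × 340 = 340
  C-H: 6 × 422 = 2532
  C=C: 1 × 593 = 593
  Σ(formed) = 3465 kJ
ΔH = Σ(broken) − Σ(formed) = 3264 − 3465 = −201 kJ

ΔH ≈ −201 kJ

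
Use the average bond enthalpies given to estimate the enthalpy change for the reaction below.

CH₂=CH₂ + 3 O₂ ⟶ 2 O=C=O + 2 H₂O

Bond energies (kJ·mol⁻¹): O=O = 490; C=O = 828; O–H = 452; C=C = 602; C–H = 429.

Bonds broken (reactants):
  C–H: 4 × 429 = 1716
  C=C: 1 × 602 = 602
  O=O: 3 × 490 = 1470
  Σ(broken) = 3788 kJ
Bonds formed (products):
  C=O: 4 × 828 = 3312
  O–H: 4 × 452 = 1808
  Σ(formed) = 5120 kJ
ΔH = Σ(broken) − Σ(formed) = 3788 − 5120 = −1332 kJ

ΔH ≈ −1332 kJ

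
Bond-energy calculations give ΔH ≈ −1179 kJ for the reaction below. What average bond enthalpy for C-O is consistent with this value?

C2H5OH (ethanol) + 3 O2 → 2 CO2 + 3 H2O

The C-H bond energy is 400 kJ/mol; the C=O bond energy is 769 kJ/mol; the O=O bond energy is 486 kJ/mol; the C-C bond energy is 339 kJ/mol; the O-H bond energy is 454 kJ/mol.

D(C-O) ≈ 370 kJ/mol

Let D be the C-O bond energy.
Σ(broken) = 1×339 + 5×400 + 1×D + 1×454 + 3×486 = 4251 + D
Σ(formed) = 4×769 + 6×454 = 5800
ΔH = Σ(broken) − Σ(formed) = (4251 + D) − (5800) = −1549 + D
Setting this equal to −1179 kJ gives D = 370 kJ/mol.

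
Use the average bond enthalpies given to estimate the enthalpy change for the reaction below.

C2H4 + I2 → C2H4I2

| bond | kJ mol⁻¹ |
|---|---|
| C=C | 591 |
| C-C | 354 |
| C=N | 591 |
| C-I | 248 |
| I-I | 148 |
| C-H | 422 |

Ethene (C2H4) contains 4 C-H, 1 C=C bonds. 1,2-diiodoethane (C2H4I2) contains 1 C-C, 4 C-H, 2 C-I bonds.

ΔH ≈ −111 kJ

Bonds broken (reactants):
  C-H: 4 × 422 = 1688
  C=C: 1 × 591 = 591
  I-I: 1 × 148 = 148
  Σ(broken) = 2427 kJ
Bonds formed (products):
  C-C: 1 × 354 = 354
  C-H: 4 × 422 = 1688
  C-I: 2 × 248 = 496
  Σ(formed) = 2538 kJ
ΔH = Σ(broken) − Σ(formed) = 2427 − 2538 = −111 kJ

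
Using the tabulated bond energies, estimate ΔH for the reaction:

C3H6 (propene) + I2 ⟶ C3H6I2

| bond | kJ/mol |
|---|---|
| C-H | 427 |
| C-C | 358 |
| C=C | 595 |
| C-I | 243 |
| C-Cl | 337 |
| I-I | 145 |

Bonds broken (reactants):
  C-C: 1 × 358 = 358
  C-H: 6 × 427 = 2562
  C=C: 1 × 595 = 595
  I-I: 1 × 145 = 145
  Σ(broken) = 3660 kJ
Bonds formed (products):
  C-C: 2 × 358 = 716
  C-H: 6 × 427 = 2562
  C-I: 2 × 243 = 486
  Σ(formed) = 3764 kJ
ΔH = Σ(broken) − Σ(formed) = 3660 − 3764 = −104 kJ

ΔH ≈ −104 kJ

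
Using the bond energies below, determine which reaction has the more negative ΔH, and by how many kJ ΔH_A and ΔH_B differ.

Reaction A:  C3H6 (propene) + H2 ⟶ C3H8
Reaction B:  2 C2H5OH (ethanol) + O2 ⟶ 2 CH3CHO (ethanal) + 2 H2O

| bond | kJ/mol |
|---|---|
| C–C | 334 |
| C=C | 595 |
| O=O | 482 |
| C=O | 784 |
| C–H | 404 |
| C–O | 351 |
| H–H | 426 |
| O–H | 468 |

Reaction B, by 391 kJ

Reaction A:
  Bonds broken (reactants):
    C–C: 1 × 334 = 334
    C–H: 6 × 404 = 2424
    C=C: 1 × 595 = 595
    H–H: 1 × 426 = 426
    Σ(broken) = 3779 kJ
  Bonds formed (products):
    C–C: 2 × 334 = 668
    C–H: 8 × 404 = 3232
    Σ(formed) = 3900 kJ
  ΔH_A = 3779 − 3900 = −121 kJ
Reaction B:
  Bonds broken (reactants):
    C–C: 2 × 334 = 668
    C–H: 10 × 404 = 4040
    C–O: 2 × 351 = 702
    O–H: 2 × 468 = 936
    O=O: 1 × 482 = 482
    Σ(broken) = 6828 kJ
  Bonds formed (products):
    C–C: 2 × 334 = 668
    C–H: 8 × 404 = 3232
    C=O: 2 × 784 = 1568
    O–H: 4 × 468 = 1872
    Σ(formed) = 7340 kJ
  ΔH_B = 6828 − 7340 = −512 kJ
ΔH_A − ΔH_B = +391 kJ, so reaction B has the more negative ΔH; |ΔH_A − ΔH_B| = 391 kJ.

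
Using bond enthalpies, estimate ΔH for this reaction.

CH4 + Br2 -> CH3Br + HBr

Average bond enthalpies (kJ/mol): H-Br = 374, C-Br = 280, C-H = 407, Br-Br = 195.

ΔH ≈ −52 kJ

Bonds broken (reactants):
  Br-Br: 1 × 195 = 195
  C-H: 4 × 407 = 1628
  Σ(broken) = 1823 kJ
Bonds formed (products):
  C-Br: 1 × 280 = 280
  C-H: 3 × 407 = 1221
  H-Br: 1 × 374 = 374
  Σ(formed) = 1875 kJ
ΔH = Σ(broken) − Σ(formed) = 1823 − 1875 = −52 kJ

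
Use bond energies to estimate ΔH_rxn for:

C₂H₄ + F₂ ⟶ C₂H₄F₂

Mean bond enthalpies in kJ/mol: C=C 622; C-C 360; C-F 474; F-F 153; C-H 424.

ΔH ≈ −533 kJ

Bonds broken (reactants):
  C-H: 4 × 424 = 1696
  C=C: 1 × 622 = 622
  F-F: 1 × 153 = 153
  Σ(broken) = 2471 kJ
Bonds formed (products):
  C-C: 1 × 360 = 360
  C-F: 2 × 474 = 948
  C-H: 4 × 424 = 1696
  Σ(formed) = 3004 kJ
ΔH = Σ(broken) − Σ(formed) = 2471 − 3004 = −533 kJ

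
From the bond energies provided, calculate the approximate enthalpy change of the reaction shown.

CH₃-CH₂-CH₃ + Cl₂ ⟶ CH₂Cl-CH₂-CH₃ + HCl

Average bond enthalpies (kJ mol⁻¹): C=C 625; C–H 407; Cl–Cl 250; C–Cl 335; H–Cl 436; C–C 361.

Bonds broken (reactants):
  C–C: 2 × 361 = 722
  C–H: 8 × 407 = 3256
  Cl–Cl: 1 × 250 = 250
  Σ(broken) = 4228 kJ
Bonds formed (products):
  C–C: 2 × 361 = 722
  C–Cl: 1 × 335 = 335
  C–H: 7 × 407 = 2849
  H–Cl: 1 × 436 = 436
  Σ(formed) = 4342 kJ
ΔH = Σ(broken) − Σ(formed) = 4228 − 4342 = −114 kJ

ΔH ≈ −114 kJ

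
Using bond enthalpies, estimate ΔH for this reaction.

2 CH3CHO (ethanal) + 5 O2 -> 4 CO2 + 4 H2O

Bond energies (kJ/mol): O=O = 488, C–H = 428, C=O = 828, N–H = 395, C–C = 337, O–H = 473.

ΔH ≈ −2214 kJ

Bonds broken (reactants):
  C–C: 2 × 337 = 674
  C–H: 8 × 428 = 3424
  C=O: 2 × 828 = 1656
  O=O: 5 × 488 = 2440
  Σ(broken) = 8194 kJ
Bonds formed (products):
  C=O: 8 × 828 = 6624
  O–H: 8 × 473 = 3784
  Σ(formed) = 10408 kJ
ΔH = Σ(broken) − Σ(formed) = 8194 − 10408 = −2214 kJ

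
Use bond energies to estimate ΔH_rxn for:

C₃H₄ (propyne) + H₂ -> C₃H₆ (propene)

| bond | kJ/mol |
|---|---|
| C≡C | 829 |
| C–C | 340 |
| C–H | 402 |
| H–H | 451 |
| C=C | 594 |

Bonds broken (reactants):
  C≡C: 1 × 829 = 829
  C–C: 1 × 340 = 340
  C–H: 4 × 402 = 1608
  H–H: 1 × 451 = 451
  Σ(broken) = 3228 kJ
Bonds formed (products):
  C–C: 1 × 340 = 340
  C–H: 6 × 402 = 2412
  C=C: 1 × 594 = 594
  Σ(formed) = 3346 kJ
ΔH = Σ(broken) − Σ(formed) = 3228 − 3346 = −118 kJ

ΔH ≈ −118 kJ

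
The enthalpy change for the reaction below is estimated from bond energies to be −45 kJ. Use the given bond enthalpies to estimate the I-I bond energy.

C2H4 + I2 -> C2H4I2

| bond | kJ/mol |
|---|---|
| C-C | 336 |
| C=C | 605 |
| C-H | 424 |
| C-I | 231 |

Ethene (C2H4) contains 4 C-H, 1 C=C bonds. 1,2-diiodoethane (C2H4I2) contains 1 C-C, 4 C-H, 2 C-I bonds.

D(I-I) ≈ 148 kJ/mol

Let D be the I-I bond energy.
Σ(broken) = 4×424 + 1×605 + 1×D = 2301 + D
Σ(formed) = 1×336 + 4×424 + 2×231 = 2494
ΔH = Σ(broken) − Σ(formed) = (2301 + D) − (2494) = −193 + D
Setting this equal to −45 kJ gives D = 148 kJ/mol.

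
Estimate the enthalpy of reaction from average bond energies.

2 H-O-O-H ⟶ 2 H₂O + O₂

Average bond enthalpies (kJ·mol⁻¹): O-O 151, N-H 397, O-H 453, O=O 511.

ΔH ≈ −209 kJ

Bonds broken (reactants):
  O-H: 4 × 453 = 1812
  O-O: 2 × 151 = 302
  Σ(broken) = 2114 kJ
Bonds formed (products):
  O-H: 4 × 453 = 1812
  O=O: 1 × 511 = 511
  Σ(formed) = 2323 kJ
ΔH = Σ(broken) − Σ(formed) = 2114 − 2323 = −209 kJ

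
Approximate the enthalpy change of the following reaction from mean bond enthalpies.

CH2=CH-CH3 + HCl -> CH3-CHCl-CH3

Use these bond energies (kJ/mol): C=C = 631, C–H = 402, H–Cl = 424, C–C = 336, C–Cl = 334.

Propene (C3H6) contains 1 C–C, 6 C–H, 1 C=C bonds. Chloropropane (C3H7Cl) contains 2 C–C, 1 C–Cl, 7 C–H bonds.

ΔH ≈ −17 kJ

Bonds broken (reactants):
  C–C: 1 × 336 = 336
  C–H: 6 × 402 = 2412
  C=C: 1 × 631 = 631
  H–Cl: 1 × 424 = 424
  Σ(broken) = 3803 kJ
Bonds formed (products):
  C–C: 2 × 336 = 672
  C–Cl: 1 × 334 = 334
  C–H: 7 × 402 = 2814
  Σ(formed) = 3820 kJ
ΔH = Σ(broken) − Σ(formed) = 3803 − 3820 = −17 kJ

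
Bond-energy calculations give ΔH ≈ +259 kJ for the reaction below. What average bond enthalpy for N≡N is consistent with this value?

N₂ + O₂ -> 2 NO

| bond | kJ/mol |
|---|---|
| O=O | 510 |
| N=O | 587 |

Let D be the N≡N bond energy.
Σ(broken) = 1×D + 1×510 = 510 + D
Σ(formed) = 2×587 = 1174
ΔH = Σ(broken) − Σ(formed) = (510 + D) − (1174) = −664 + D
Setting this equal to +259 kJ gives D = 923 kJ/mol.

D(N≡N) ≈ 923 kJ/mol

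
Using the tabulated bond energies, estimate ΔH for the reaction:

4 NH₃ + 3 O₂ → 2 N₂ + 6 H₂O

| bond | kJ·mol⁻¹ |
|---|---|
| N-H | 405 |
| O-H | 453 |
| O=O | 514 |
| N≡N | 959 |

Bonds broken (reactants):
  N-H: 12 × 405 = 4860
  O=O: 3 × 514 = 1542
  Σ(broken) = 6402 kJ
Bonds formed (products):
  N≡N: 2 × 959 = 1918
  O-H: 12 × 453 = 5436
  Σ(formed) = 7354 kJ
ΔH = Σ(broken) − Σ(formed) = 6402 − 7354 = −952 kJ

ΔH ≈ −952 kJ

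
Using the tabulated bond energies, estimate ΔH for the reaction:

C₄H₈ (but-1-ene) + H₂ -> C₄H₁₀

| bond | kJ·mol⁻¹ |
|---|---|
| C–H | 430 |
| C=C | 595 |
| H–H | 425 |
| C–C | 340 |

Bonds broken (reactants):
  C–C: 2 × 340 = 680
  C–H: 8 × 430 = 3440
  C=C: 1 × 595 = 595
  H–H: 1 × 425 = 425
  Σ(broken) = 5140 kJ
Bonds formed (products):
  C–C: 3 × 340 = 1020
  C–H: 10 × 430 = 4300
  Σ(formed) = 5320 kJ
ΔH = Σ(broken) − Σ(formed) = 5140 − 5320 = −180 kJ

ΔH ≈ −180 kJ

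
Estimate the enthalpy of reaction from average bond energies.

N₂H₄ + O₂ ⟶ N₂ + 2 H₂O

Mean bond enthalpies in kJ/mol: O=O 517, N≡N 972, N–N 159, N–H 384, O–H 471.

Bonds broken (reactants):
  N–H: 4 × 384 = 1536
  N–N: 1 × 159 = 159
  O=O: 1 × 517 = 517
  Σ(broken) = 2212 kJ
Bonds formed (products):
  N≡N: 1 × 972 = 972
  O–H: 4 × 471 = 1884
  Σ(formed) = 2856 kJ
ΔH = Σ(broken) − Σ(formed) = 2212 − 2856 = −644 kJ

ΔH ≈ −644 kJ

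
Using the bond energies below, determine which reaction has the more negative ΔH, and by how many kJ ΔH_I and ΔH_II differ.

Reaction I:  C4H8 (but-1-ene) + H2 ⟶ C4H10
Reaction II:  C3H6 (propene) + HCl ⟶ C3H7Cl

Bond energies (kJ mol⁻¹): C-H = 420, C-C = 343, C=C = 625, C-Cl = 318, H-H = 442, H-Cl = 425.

Reaction I:
  Bonds broken (reactants):
    C-C: 2 × 343 = 686
    C-H: 8 × 420 = 3360
    C=C: 1 × 625 = 625
    H-H: 1 × 442 = 442
    Σ(broken) = 5113 kJ
  Bonds formed (products):
    C-C: 3 × 343 = 1029
    C-H: 10 × 420 = 4200
    Σ(formed) = 5229 kJ
  ΔH_I = 5113 − 5229 = −116 kJ
Reaction II:
  Bonds broken (reactants):
    C-C: 1 × 343 = 343
    C-H: 6 × 420 = 2520
    C=C: 1 × 625 = 625
    H-Cl: 1 × 425 = 425
    Σ(broken) = 3913 kJ
  Bonds formed (products):
    C-C: 2 × 343 = 686
    C-Cl: 1 × 318 = 318
    C-H: 7 × 420 = 2940
    Σ(formed) = 3944 kJ
  ΔH_II = 3913 − 3944 = −31 kJ
ΔH_I − ΔH_II = −85 kJ, so reaction I has the more negative ΔH; |ΔH_I − ΔH_II| = 85 kJ.

Reaction I, by 85 kJ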